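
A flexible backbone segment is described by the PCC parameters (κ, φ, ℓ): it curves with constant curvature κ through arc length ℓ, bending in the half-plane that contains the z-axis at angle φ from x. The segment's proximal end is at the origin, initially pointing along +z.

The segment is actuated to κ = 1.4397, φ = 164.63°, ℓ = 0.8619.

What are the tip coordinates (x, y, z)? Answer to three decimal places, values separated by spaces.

-0.453 0.124 0.657

θ = κ·ℓ = 1.4397 × 0.8619 = 1.24088 rad
ρ = (1 − cos θ)/κ = (1 − 0.32397)/1.4397 = 0.46957
z = sin θ / κ = 0.94607/1.4397 = 0.65713
x = ρ cos φ = 0.46957 × cos(164.63°) = -0.45277
y = ρ sin φ = 0.46957 × sin(164.63°) = 0.12446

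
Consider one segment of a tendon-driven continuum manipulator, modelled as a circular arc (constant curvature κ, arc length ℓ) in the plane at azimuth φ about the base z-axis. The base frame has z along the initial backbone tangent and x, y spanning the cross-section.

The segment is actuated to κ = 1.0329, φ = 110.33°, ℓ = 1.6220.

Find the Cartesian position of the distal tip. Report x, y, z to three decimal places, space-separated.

-0.371 1.003 0.963

θ = κ·ℓ = 1.0329 × 1.6220 = 1.67536 rad
ρ = (1 − cos θ)/κ = (1 − -0.10438)/1.0329 = 1.06920
z = sin θ / κ = 0.99454/1.0329 = 0.96286
x = ρ cos φ = 1.06920 × cos(110.33°) = -0.37147
y = ρ sin φ = 1.06920 × sin(110.33°) = 1.00260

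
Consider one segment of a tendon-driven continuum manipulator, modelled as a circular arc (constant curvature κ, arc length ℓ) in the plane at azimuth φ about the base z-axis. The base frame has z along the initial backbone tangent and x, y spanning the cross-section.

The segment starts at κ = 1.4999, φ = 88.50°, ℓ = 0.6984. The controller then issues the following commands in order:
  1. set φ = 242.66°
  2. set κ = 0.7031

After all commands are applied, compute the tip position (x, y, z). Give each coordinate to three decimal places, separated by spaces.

initial: κ=1.4999, φ=88.50°, ℓ=0.6984
cmd 1: set φ=242.66° → (κ,φ,ℓ)=(1.4999,242.66°,0.6984) → tip=(-0.1532,-0.2963,0.5775)
cmd 2: set κ=0.7031 → (κ,φ,ℓ)=(0.7031,242.66°,0.6984) → tip=(-0.0772,-0.1493,0.6707)

-0.077 -0.149 0.671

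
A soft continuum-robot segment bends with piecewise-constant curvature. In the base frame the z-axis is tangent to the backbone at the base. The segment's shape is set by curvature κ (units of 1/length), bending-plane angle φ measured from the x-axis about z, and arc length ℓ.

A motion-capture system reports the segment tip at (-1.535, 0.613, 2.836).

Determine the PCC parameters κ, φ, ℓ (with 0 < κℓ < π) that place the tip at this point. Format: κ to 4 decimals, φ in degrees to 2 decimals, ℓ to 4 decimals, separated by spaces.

ρ = √(x²+y²) = √(-1.535² + 0.613²) = 1.65287
φ = atan2(y, x) mod 360° = atan2(0.613, -1.535) = 158.2308°
|p|² = ρ² + z² = 1.65287² + 2.836² = 10.77489
κ = 2ρ / |p|² = 2×1.65287 / 10.77489 = 0.30680
θ = 2·atan2(ρ, z) = 2·atan2(1.65287, 2.836) = 1.05538 rad
ℓ = θ/κ = 1.05538/0.30680 = 3.43995

0.3068 158.23 3.4400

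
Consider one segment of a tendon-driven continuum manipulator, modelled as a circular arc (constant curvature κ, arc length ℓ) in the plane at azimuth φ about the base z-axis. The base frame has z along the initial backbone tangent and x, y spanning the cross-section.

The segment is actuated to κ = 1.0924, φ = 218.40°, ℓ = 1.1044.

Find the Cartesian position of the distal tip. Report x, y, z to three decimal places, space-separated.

θ = κ·ℓ = 1.0924 × 1.1044 = 1.20645 rad
ρ = (1 − cos θ)/κ = (1 − 0.35634)/1.0924 = 0.58921
z = sin θ / κ = 0.93436/1.0924 = 0.85532
x = ρ cos φ = 0.58921 × cos(218.40°) = -0.46176
y = ρ sin φ = 0.58921 × sin(218.40°) = -0.36599

-0.462 -0.366 0.855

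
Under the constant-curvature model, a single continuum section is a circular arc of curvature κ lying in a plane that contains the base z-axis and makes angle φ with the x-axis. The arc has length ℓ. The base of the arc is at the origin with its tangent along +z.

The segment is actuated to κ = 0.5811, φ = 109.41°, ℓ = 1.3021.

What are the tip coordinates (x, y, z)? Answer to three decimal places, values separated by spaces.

θ = κ·ℓ = 0.5811 × 1.3021 = 0.75665 rad
ρ = (1 − cos θ)/κ = (1 − 0.72714)/0.5811 = 0.46956
z = sin θ / κ = 0.68649/0.5811 = 1.18136
x = ρ cos φ = 0.46956 × cos(109.41°) = -0.15605
y = ρ sin φ = 0.46956 × sin(109.41°) = 0.44287

-0.156 0.443 1.181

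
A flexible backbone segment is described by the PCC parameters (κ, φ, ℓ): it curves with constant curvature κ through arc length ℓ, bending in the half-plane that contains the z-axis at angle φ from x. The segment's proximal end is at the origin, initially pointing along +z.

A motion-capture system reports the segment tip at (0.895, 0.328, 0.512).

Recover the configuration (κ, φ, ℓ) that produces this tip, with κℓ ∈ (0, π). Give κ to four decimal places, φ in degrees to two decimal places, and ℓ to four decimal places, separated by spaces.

ρ = √(x²+y²) = √(0.895² + 0.328²) = 0.95321
φ = atan2(y, x) mod 360° = atan2(0.328, 0.895) = 20.1269°
|p|² = ρ² + z² = 0.95321² + 0.512² = 1.17075
κ = 2ρ / |p|² = 2×0.95321 / 1.17075 = 1.62837
θ = 2·atan2(ρ, z) = 2·atan2(0.95321, 0.512) = 2.15577 rad
ℓ = θ/κ = 2.15577/1.62837 = 1.32388

1.6284 20.13 1.3239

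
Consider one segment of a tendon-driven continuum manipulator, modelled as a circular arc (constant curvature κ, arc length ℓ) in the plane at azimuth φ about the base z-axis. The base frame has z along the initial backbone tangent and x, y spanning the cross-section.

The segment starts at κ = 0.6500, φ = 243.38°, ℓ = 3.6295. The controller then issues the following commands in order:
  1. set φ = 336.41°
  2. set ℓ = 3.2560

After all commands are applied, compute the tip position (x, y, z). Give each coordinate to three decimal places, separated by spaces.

initial: κ=0.6500, φ=243.38°, ℓ=3.6295
cmd 1: set φ=336.41° → (κ,φ,ℓ)=(0.6500,336.41°,3.6295) → tip=(2.4098,-1.0523,1.0846)
cmd 2: set ℓ=3.2560 → (κ,φ,ℓ)=(0.6500,336.41°,3.2560) → tip=(2.1415,-0.9352,1.3151)

2.142 -0.935 1.315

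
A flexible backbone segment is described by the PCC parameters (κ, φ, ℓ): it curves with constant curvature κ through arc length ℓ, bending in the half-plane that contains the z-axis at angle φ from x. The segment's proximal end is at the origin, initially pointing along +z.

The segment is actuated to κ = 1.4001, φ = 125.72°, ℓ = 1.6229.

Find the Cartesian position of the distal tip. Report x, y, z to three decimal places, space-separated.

θ = κ·ℓ = 1.4001 × 1.6229 = 2.27222 rad
ρ = (1 − cos θ)/κ = (1 − -0.64531)/1.4001 = 1.17514
z = sin θ / κ = 0.76392/1.4001 = 0.54562
x = ρ cos φ = 1.17514 × cos(125.72°) = -0.68607
y = ρ sin φ = 1.17514 × sin(125.72°) = 0.95407

-0.686 0.954 0.546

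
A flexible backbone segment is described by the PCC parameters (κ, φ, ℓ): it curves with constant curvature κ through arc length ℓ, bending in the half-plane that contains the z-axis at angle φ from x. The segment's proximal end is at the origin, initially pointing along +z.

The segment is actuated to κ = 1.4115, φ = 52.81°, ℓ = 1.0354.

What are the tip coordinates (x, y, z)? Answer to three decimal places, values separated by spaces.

θ = κ·ℓ = 1.4115 × 1.0354 = 1.46147 rad
ρ = (1 − cos θ)/κ = (1 − 0.10911)/1.4115 = 0.63116
z = sin θ / κ = 0.99403/1.4115 = 0.70424
x = ρ cos φ = 0.63116 × cos(52.81°) = 0.38151
y = ρ sin φ = 0.63116 × sin(52.81°) = 0.50281

0.382 0.503 0.704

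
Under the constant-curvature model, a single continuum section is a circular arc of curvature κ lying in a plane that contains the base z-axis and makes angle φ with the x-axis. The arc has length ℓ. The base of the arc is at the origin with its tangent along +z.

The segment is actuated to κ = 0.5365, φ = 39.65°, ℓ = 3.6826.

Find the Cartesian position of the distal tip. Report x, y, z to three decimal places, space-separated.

2.001 1.658 1.713

θ = κ·ℓ = 0.5365 × 3.6826 = 1.97571 rad
ρ = (1 − cos θ)/κ = (1 − -0.39394)/0.5365 = 2.59822
z = sin θ / κ = 0.91913/0.5365 = 1.71320
x = ρ cos φ = 2.59822 × cos(39.65°) = 2.00052
y = ρ sin φ = 2.59822 × sin(39.65°) = 1.65791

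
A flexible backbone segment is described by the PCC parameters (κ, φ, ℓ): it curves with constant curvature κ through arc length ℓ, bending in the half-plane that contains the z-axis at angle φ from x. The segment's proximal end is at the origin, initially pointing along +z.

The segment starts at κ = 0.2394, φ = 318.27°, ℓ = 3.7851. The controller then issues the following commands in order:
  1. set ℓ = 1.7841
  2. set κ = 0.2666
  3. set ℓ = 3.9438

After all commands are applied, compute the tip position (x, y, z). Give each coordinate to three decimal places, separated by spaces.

1.410 -1.257 3.256

initial: κ=0.2394, φ=318.27°, ℓ=3.7851
cmd 1: set ℓ=1.7841 → (κ,φ,ℓ)=(0.2394,318.27°,1.7841) → tip=(0.2800,-0.2498,1.7303)
cmd 2: set κ=0.2666 → (κ,φ,ℓ)=(0.2666,318.27°,1.7841) → tip=(0.3107,-0.2771,1.7176)
cmd 3: set ℓ=3.9438 → (κ,φ,ℓ)=(0.2666,318.27°,3.9438) → tip=(1.4099,-1.2575,3.2563)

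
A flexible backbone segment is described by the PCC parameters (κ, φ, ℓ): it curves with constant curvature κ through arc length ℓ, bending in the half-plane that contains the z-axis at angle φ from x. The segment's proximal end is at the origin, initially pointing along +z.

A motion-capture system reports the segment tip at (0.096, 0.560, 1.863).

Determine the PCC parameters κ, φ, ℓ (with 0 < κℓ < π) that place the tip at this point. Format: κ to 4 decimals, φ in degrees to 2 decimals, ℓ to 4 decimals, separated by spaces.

ρ = √(x²+y²) = √(0.096² + 0.560²) = 0.56817
φ = atan2(y, x) mod 360° = atan2(0.560, 0.096) = 80.2724°
|p|² = ρ² + z² = 0.56817² + 1.863² = 3.79358
κ = 2ρ / |p|² = 2×0.56817 / 3.79358 = 0.29954
θ = 2·atan2(ρ, z) = 2·atan2(0.56817, 1.863) = 0.59203 rad
ℓ = θ/κ = 0.59203/0.29954 = 1.97645

0.2995 80.27 1.9765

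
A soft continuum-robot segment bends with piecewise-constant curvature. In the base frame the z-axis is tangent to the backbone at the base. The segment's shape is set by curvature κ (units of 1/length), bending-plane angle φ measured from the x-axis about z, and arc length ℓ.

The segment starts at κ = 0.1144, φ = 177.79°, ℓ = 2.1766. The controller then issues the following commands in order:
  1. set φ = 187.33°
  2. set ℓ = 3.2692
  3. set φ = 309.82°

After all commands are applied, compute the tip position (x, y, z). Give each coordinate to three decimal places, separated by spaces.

0.387 -0.464 3.194

initial: κ=0.1144, φ=177.79°, ℓ=2.1766
cmd 1: set φ=187.33° → (κ,φ,ℓ)=(0.1144,187.33°,2.1766) → tip=(-0.2674,-0.0344,2.1542)
cmd 2: set ℓ=3.2692 → (κ,φ,ℓ)=(0.1144,187.33°,3.2692) → tip=(-0.5993,-0.0771,3.1935)
cmd 3: set φ=309.82° → (κ,φ,ℓ)=(0.1144,309.82°,3.2692) → tip=(0.3869,-0.4641,3.1935)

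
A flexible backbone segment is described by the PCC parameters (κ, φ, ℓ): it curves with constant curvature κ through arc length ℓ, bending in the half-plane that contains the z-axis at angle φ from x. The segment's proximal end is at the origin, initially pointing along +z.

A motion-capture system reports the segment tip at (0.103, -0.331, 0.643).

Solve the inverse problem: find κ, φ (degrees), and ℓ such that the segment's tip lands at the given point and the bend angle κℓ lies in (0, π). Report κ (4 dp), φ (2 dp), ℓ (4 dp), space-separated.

1.2993 287.29 0.7611

ρ = √(x²+y²) = √(0.103² + -0.331²) = 0.34666
φ = atan2(y, x) mod 360° = atan2(-0.331, 0.103) = 287.2850°
|p|² = ρ² + z² = 0.34666² + 0.643² = 0.53362
κ = 2ρ / |p|² = 2×0.34666 / 0.53362 = 1.29926
θ = 2·atan2(ρ, z) = 2·atan2(0.34666, 0.643) = 0.98891 rad
ℓ = θ/κ = 0.98891/1.29926 = 0.76113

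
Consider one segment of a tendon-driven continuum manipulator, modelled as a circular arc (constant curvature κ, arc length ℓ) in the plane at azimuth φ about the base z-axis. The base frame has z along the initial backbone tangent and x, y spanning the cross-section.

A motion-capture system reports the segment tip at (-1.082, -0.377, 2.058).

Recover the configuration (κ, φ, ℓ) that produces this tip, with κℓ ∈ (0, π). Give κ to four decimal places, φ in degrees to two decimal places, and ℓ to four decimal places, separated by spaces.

0.4130 199.21 2.4599

ρ = √(x²+y²) = √(-1.082² + -0.377²) = 1.14580
φ = atan2(y, x) mod 360° = atan2(-0.377, -1.082) = 199.2098°
|p|² = ρ² + z² = 1.14580² + 2.058² = 5.54822
κ = 2ρ / |p|² = 2×1.14580 / 5.54822 = 0.41303
θ = 2·atan2(ρ, z) = 2·atan2(1.14580, 2.058) = 1.01603 rad
ℓ = θ/κ = 1.01603/0.41303 = 2.45992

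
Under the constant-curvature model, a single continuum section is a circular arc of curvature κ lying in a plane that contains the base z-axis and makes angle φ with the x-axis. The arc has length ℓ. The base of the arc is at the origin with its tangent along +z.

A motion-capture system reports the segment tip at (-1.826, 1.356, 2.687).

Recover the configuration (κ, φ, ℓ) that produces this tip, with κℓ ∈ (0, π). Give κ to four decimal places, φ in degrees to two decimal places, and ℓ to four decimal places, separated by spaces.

ρ = √(x²+y²) = √(-1.826² + 1.356²) = 2.27443
φ = atan2(y, x) mod 360° = atan2(1.356, -1.826) = 143.4022°
|p|² = ρ² + z² = 2.27443² + 2.687² = 12.39298
κ = 2ρ / |p|² = 2×2.27443 / 12.39298 = 0.36705
θ = 2·atan2(ρ, z) = 2·atan2(2.27443, 2.687) = 1.40487 rad
ℓ = θ/κ = 1.40487/0.36705 = 3.82744

0.3671 143.40 3.8274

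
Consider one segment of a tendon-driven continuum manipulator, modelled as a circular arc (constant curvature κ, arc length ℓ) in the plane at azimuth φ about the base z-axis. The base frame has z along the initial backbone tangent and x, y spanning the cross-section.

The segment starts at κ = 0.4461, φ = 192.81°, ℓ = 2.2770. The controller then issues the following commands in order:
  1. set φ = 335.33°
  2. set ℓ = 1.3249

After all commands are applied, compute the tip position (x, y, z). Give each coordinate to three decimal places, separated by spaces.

0.346 -0.159 1.249

initial: κ=0.4461, φ=192.81°, ℓ=2.2770
cmd 1: set φ=335.33° → (κ,φ,ℓ)=(0.4461,335.33°,2.2770) → tip=(0.9636,-0.4426,1.9051)
cmd 2: set ℓ=1.3249 → (κ,φ,ℓ)=(0.4461,335.33°,1.3249) → tip=(0.3456,-0.1587,1.2491)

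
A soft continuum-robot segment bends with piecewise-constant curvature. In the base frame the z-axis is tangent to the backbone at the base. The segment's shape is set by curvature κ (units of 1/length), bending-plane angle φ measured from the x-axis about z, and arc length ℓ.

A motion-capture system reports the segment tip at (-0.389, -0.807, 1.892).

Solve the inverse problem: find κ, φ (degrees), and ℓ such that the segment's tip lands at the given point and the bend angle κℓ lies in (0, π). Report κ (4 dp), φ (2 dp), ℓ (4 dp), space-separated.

0.4089 244.26 2.1632

ρ = √(x²+y²) = √(-0.389² + -0.807²) = 0.89586
φ = atan2(y, x) mod 360° = atan2(-0.807, -0.389) = 244.2644°
|p|² = ρ² + z² = 0.89586² + 1.892² = 4.38223
κ = 2ρ / |p|² = 2×0.89586 / 4.38223 = 0.40886
θ = 2·atan2(ρ, z) = 2·atan2(0.89586, 1.892) = 0.88445 rad
ℓ = θ/κ = 0.88445/0.40886 = 2.16320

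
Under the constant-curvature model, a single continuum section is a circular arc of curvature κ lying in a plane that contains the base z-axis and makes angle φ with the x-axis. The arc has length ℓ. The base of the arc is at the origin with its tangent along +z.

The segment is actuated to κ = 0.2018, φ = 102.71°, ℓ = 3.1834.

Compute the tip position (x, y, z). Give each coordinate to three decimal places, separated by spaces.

-0.217 0.964 2.969

θ = κ·ℓ = 0.2018 × 3.1834 = 0.64241 rad
ρ = (1 − cos θ)/κ = (1 − 0.80065)/0.2018 = 0.98784
z = sin θ / κ = 0.59913/0.2018 = 2.96891
x = ρ cos φ = 0.98784 × cos(102.71°) = -0.21734
y = ρ sin φ = 0.98784 × sin(102.71°) = 0.96363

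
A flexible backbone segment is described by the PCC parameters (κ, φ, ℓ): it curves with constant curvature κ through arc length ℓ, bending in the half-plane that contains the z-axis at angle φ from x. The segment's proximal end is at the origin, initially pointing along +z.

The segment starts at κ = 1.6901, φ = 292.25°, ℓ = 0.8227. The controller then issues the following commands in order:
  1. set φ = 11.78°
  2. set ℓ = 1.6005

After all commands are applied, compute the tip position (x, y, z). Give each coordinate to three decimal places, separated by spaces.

1.104 0.230 0.250

initial: κ=1.6901, φ=292.25°, ℓ=0.8227
cmd 1: set φ=11.78° → (κ,φ,ℓ)=(1.6901,11.78°,0.8227) → tip=(0.4753,0.0991,0.5821)
cmd 2: set ℓ=1.6005 → (κ,φ,ℓ)=(1.6901,11.78°,1.6005) → tip=(1.1041,0.2303,0.2502)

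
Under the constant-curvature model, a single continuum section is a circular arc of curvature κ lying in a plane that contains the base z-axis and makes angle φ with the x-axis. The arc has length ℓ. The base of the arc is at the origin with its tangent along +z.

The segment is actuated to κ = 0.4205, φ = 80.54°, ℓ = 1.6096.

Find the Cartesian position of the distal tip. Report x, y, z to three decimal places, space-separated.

0.086 0.517 1.489

θ = κ·ℓ = 0.4205 × 1.6096 = 0.67684 rad
ρ = (1 − cos θ)/κ = (1 − 0.77956)/0.4205 = 0.52424
z = sin θ / κ = 0.62633/0.4205 = 1.48949
x = ρ cos φ = 0.52424 × cos(80.54°) = 0.08616
y = ρ sin φ = 0.52424 × sin(80.54°) = 0.51711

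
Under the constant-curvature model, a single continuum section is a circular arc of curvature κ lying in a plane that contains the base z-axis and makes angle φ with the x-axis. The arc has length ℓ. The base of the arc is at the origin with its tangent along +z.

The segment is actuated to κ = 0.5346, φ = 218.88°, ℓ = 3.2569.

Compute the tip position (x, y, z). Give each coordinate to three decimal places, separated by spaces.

θ = κ·ℓ = 0.5346 × 3.2569 = 1.74114 rad
ρ = (1 − cos θ)/κ = (1 − -0.16952)/0.5346 = 2.18765
z = sin θ / κ = 0.98553/0.5346 = 1.84348
x = ρ cos φ = 2.18765 × cos(218.88°) = -1.70301
y = ρ sin φ = 2.18765 × sin(218.88°) = -1.37317

-1.703 -1.373 1.843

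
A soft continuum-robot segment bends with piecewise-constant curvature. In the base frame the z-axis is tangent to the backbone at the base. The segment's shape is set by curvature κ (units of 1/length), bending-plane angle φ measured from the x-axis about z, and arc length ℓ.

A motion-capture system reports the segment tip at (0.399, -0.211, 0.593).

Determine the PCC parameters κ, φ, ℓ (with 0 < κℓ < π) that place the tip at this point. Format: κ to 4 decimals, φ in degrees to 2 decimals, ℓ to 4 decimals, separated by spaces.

1.6254 332.13 0.8005

ρ = √(x²+y²) = √(0.399² + -0.211²) = 0.45136
φ = atan2(y, x) mod 360° = atan2(-0.211, 0.399) = 332.1291°
|p|² = ρ² + z² = 0.45136² + 0.593² = 0.55537
κ = 2ρ / |p|² = 2×0.45136 / 0.55537 = 1.62542
θ = 2·atan2(ρ, z) = 2·atan2(0.45136, 0.593) = 1.30118 rad
ℓ = θ/κ = 1.30118/1.62542 = 0.80052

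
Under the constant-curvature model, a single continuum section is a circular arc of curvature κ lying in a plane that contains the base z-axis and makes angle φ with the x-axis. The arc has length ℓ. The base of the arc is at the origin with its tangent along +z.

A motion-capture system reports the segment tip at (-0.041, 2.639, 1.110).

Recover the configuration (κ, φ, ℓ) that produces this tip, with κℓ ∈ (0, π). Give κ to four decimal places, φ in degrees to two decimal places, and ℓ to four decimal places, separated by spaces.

ρ = √(x²+y²) = √(-0.041² + 2.639²) = 2.63932
φ = atan2(y, x) mod 360° = atan2(2.639, -0.041) = 90.8901°
|p|² = ρ² + z² = 2.63932² + 1.110² = 8.19810
κ = 2ρ / |p|² = 2×2.63932 / 8.19810 = 0.64389
θ = 2·atan2(ρ, z) = 2·atan2(2.63932, 1.110) = 2.34538 rad
ℓ = θ/κ = 2.34538/0.64389 = 3.64254

0.6439 90.89 3.6425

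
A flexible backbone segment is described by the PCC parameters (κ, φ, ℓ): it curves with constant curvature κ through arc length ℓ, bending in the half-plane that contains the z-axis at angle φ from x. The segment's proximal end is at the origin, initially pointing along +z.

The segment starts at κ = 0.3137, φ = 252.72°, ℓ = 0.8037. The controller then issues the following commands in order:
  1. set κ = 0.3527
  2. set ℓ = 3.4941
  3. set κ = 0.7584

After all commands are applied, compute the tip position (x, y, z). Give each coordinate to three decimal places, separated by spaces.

initial: κ=0.3137, φ=252.72°, ℓ=0.8037
cmd 1: set κ=0.3527 → (κ,φ,ℓ)=(0.3527,252.72°,0.8037) → tip=(-0.0336,-0.1080,0.7930)
cmd 2: set ℓ=3.4941 → (κ,φ,ℓ)=(0.3527,252.72°,3.4941) → tip=(-0.5626,-1.8085,2.6744)
cmd 3: set κ=0.7584 → (κ,φ,ℓ)=(0.7584,252.72°,3.4941) → tip=(-0.7369,-2.3690,0.6225)

-0.737 -2.369 0.622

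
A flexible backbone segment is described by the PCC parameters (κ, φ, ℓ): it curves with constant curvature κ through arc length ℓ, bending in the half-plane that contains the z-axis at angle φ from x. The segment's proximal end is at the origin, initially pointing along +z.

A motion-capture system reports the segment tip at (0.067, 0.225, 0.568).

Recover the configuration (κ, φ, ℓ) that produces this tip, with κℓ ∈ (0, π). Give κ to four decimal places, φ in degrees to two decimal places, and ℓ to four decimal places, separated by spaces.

1.2430 73.42 0.6306

ρ = √(x²+y²) = √(0.067² + 0.225²) = 0.23476
φ = atan2(y, x) mod 360° = atan2(0.225, 0.067) = 73.4176°
|p|² = ρ² + z² = 0.23476² + 0.568² = 0.37774
κ = 2ρ / |p|² = 2×0.23476 / 0.37774 = 1.24300
θ = 2·atan2(ρ, z) = 2·atan2(0.23476, 0.568) = 0.78387 rad
ℓ = θ/κ = 0.78387/1.24300 = 0.63063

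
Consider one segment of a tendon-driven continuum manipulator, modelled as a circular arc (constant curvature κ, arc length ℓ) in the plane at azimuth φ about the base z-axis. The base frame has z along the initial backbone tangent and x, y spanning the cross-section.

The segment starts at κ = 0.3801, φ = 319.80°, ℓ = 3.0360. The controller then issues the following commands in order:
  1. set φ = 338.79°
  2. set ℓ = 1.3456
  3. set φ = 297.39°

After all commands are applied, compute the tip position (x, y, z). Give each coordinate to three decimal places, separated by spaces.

0.155 -0.299 1.288

initial: κ=0.3801, φ=319.80°, ℓ=3.0360
cmd 1: set φ=338.79° → (κ,φ,ℓ)=(0.3801,338.79°,3.0360) → tip=(1.4597,-0.5665,2.4056)
cmd 2: set ℓ=1.3456 → (κ,φ,ℓ)=(0.3801,338.79°,1.3456) → tip=(0.3139,-0.1218,1.2877)
cmd 3: set φ=297.39° → (κ,φ,ℓ)=(0.3801,297.39°,1.3456) → tip=(0.1549,-0.2989,1.2877)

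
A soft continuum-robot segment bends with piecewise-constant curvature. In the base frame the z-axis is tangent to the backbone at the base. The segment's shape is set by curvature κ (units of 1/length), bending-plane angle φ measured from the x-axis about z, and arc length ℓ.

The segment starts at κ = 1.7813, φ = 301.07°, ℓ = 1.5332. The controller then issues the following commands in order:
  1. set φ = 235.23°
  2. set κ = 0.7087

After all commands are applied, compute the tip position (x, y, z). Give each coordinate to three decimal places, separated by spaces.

initial: κ=1.7813, φ=301.07°, ℓ=1.5332
cmd 1: set φ=235.23° → (κ,φ,ℓ)=(1.7813,235.23°,1.5332) → tip=(-0.6137,-0.8840,0.2240)
cmd 2: set κ=0.7087 → (κ,φ,ℓ)=(0.7087,235.23°,1.5332) → tip=(-0.4301,-0.6195,1.2488)

-0.430 -0.620 1.249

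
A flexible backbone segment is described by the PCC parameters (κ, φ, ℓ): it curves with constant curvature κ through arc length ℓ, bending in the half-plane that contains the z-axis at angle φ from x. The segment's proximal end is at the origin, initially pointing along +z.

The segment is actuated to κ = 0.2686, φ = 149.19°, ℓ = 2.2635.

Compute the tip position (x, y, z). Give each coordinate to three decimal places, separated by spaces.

-0.573 0.342 2.127

θ = κ·ℓ = 0.2686 × 2.2635 = 0.60798 rad
ρ = (1 − cos θ)/κ = (1 − 0.82081)/0.2686 = 0.66714
z = sin θ / κ = 0.57121/0.2686 = 2.12661
x = ρ cos φ = 0.66714 × cos(149.19°) = -0.57299
y = ρ sin φ = 0.66714 × sin(149.19°) = 0.34171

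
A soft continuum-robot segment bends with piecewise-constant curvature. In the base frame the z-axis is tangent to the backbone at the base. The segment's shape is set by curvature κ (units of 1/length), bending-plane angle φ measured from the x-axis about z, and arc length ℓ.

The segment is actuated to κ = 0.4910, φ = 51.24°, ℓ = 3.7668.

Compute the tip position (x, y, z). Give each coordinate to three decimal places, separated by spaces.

1.626 2.025 1.958

θ = κ·ℓ = 0.4910 × 3.7668 = 1.84950 rad
ρ = (1 − cos θ)/κ = (1 − -0.27511)/0.4910 = 2.59696
z = sin θ / κ = 0.96141/0.4910 = 1.95807
x = ρ cos φ = 2.59696 × cos(51.24°) = 1.62585
y = ρ sin φ = 2.59696 × sin(51.24°) = 2.02505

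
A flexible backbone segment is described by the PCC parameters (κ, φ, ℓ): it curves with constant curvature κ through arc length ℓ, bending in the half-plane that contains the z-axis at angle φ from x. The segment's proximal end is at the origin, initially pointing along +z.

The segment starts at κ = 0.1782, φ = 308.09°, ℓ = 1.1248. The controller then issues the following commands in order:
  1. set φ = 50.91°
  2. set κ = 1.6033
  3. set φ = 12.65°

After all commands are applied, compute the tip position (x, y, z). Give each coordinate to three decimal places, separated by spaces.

initial: κ=0.1782, φ=308.09°, ℓ=1.1248
cmd 1: set φ=50.91° → (κ,φ,ℓ)=(0.1782,50.91°,1.1248) → tip=(0.0708,0.0872,1.1173)
cmd 2: set κ=1.6033 → (κ,φ,ℓ)=(1.6033,50.91°,1.1248) → tip=(0.4839,0.5957,0.6069)
cmd 3: set φ=12.65° → (κ,φ,ℓ)=(1.6033,12.65°,1.1248) → tip=(0.7489,0.1681,0.6069)

0.749 0.168 0.607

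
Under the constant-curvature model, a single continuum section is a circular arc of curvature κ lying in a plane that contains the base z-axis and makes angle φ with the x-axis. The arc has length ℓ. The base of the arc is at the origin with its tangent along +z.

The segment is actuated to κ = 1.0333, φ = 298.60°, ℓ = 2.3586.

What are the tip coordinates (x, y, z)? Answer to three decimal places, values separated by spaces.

θ = κ·ℓ = 1.0333 × 2.3586 = 2.43714 rad
ρ = (1 − cos θ)/κ = (1 − -0.76197)/1.0333 = 1.70518
z = sin θ / κ = 0.64762/1.0333 = 0.62675
x = ρ cos φ = 1.70518 × cos(298.60°) = 0.81626
y = ρ sin φ = 1.70518 × sin(298.60°) = -1.49712

0.816 -1.497 0.627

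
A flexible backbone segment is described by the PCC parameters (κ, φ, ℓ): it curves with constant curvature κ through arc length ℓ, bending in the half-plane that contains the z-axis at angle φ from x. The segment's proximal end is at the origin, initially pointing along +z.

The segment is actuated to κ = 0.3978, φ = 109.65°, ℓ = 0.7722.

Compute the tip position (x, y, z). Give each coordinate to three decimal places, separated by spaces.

-0.040 0.111 0.760

θ = κ·ℓ = 0.3978 × 0.7722 = 0.30718 rad
ρ = (1 − cos θ)/κ = (1 − 0.95319)/0.3978 = 0.11767
z = sin θ / κ = 0.30237/0.3978 = 0.76011
x = ρ cos φ = 0.11767 × cos(109.65°) = -0.03957
y = ρ sin φ = 0.11767 × sin(109.65°) = 0.11082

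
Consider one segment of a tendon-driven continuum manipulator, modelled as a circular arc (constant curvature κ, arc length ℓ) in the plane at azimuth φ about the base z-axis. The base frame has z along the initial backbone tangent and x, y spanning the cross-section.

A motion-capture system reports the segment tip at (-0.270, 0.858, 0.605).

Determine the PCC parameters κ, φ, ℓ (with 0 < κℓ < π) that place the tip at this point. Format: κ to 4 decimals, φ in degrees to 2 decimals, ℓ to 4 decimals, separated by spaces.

ρ = √(x²+y²) = √(-0.270² + 0.858²) = 0.89948
φ = atan2(y, x) mod 360° = atan2(0.858, -0.270) = 107.4680°
|p|² = ρ² + z² = 0.89948² + 0.605² = 1.17509
κ = 2ρ / |p|² = 2×0.89948 / 1.17509 = 1.53091
θ = 2·atan2(ρ, z) = 2·atan2(0.89948, 0.605) = 1.95738 rad
ℓ = θ/κ = 1.95738/1.53091 = 1.27857

1.5309 107.47 1.2786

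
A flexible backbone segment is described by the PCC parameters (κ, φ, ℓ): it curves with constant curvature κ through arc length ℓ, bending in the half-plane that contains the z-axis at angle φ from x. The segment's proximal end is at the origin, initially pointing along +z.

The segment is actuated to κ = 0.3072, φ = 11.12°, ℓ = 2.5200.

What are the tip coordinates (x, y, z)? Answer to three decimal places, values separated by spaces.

θ = κ·ℓ = 0.3072 × 2.5200 = 0.77414 rad
ρ = (1 − cos θ)/κ = (1 − 0.71502)/0.3072 = 0.92767
z = sin θ / κ = 0.69910/0.3072 = 2.27573
x = ρ cos φ = 0.92767 × cos(11.12°) = 0.91025
y = ρ sin φ = 0.92767 × sin(11.12°) = 0.17891

0.910 0.179 2.276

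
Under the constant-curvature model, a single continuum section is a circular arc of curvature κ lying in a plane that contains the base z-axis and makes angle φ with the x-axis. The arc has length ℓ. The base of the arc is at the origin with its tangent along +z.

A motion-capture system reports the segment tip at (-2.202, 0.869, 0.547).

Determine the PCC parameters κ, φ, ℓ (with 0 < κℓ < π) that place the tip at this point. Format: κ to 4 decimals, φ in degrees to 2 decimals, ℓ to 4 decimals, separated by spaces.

ρ = √(x²+y²) = √(-2.202² + 0.869²) = 2.36727
φ = atan2(y, x) mod 360° = atan2(0.869, -2.202) = 158.4638°
|p|² = ρ² + z² = 2.36727² + 0.547² = 5.90317
κ = 2ρ / |p|² = 2×2.36727 / 5.90317 = 0.80203
θ = 2·atan2(ρ, z) = 2·atan2(2.36727, 0.547) = 2.68743 rad
ℓ = θ/κ = 2.68743/0.80203 = 3.35077

0.8020 158.46 3.3508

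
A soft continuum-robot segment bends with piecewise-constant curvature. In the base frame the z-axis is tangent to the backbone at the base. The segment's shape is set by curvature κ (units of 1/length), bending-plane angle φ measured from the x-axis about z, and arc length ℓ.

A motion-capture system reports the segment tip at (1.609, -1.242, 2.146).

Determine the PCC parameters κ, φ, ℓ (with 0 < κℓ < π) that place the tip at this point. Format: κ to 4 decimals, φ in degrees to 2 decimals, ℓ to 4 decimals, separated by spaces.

0.4653 322.34 3.2593

ρ = √(x²+y²) = √(1.609² + -1.242²) = 2.03260
φ = atan2(y, x) mod 360° = atan2(-1.242, 1.609) = 322.3352°
|p|² = ρ² + z² = 2.03260² + 2.146² = 8.73676
κ = 2ρ / |p|² = 2×2.03260 / 8.73676 = 0.46530
θ = 2·atan2(ρ, z) = 2·atan2(2.03260, 2.146) = 1.51653 rad
ℓ = θ/κ = 1.51653/0.46530 = 3.25927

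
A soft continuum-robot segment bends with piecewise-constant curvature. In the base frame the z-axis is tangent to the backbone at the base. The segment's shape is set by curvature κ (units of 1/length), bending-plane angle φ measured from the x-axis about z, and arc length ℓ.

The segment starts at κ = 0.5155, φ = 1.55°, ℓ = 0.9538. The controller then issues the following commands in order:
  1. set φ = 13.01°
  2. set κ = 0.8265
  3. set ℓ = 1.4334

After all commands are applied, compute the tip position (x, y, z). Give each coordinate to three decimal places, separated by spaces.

0.735 0.170 1.121

initial: κ=0.5155, φ=1.55°, ℓ=0.9538
cmd 1: set φ=13.01° → (κ,φ,ℓ)=(0.5155,13.01°,0.9538) → tip=(0.2239,0.0517,0.9158)
cmd 2: set κ=0.8265 → (κ,φ,ℓ)=(0.8265,13.01°,0.9538) → tip=(0.3477,0.0803,0.8580)
cmd 3: set ℓ=1.4334 → (κ,φ,ℓ)=(0.8265,13.01°,1.4334) → tip=(0.7349,0.1698,1.1209)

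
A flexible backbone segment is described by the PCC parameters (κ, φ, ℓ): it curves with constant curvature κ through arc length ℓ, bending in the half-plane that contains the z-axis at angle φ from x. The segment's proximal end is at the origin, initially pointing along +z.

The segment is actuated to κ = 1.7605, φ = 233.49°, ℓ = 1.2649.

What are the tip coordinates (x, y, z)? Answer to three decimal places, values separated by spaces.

θ = κ·ℓ = 1.7605 × 1.2649 = 2.22686 rad
ρ = (1 − cos θ)/κ = (1 − -0.61000)/1.7605 = 0.91451
z = sin θ / κ = 0.79240/1.7605 = 0.45010
x = ρ cos φ = 0.91451 × cos(233.49°) = -0.54410
y = ρ sin φ = 0.91451 × sin(233.49°) = -0.73504

-0.544 -0.735 0.450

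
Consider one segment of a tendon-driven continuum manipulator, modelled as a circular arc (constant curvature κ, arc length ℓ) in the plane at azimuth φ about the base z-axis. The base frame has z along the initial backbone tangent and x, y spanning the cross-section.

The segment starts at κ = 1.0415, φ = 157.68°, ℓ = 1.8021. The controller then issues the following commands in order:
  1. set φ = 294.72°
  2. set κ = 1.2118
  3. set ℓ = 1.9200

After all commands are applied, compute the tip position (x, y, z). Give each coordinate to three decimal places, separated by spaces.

initial: κ=1.0415, φ=157.68°, ℓ=1.8021
cmd 1: set φ=294.72° → (κ,φ,ℓ)=(1.0415,294.72°,1.8021) → tip=(0.5225,-1.1350,0.9155)
cmd 2: set κ=1.2118 → (κ,φ,ℓ)=(1.2118,294.72°,1.8021) → tip=(0.5436,-1.1809,0.6750)
cmd 3: set ℓ=1.9200 → (κ,φ,ℓ)=(1.2118,294.72°,1.9200) → tip=(0.5818,-1.2638,0.6005)

0.582 -1.264 0.600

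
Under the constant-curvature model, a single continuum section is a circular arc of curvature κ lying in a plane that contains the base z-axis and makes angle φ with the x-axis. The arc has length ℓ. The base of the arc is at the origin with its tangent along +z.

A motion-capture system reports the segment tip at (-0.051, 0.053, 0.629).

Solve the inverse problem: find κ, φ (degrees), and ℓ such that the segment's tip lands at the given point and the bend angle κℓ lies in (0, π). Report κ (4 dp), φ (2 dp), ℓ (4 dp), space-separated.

ρ = √(x²+y²) = √(-0.051² + 0.053²) = 0.07355
φ = atan2(y, x) mod 360° = atan2(0.053, -0.051) = 133.8983°
|p|² = ρ² + z² = 0.07355² + 0.629² = 0.40105
κ = 2ρ / |p|² = 2×0.07355 / 0.40105 = 0.36680
θ = 2·atan2(ρ, z) = 2·atan2(0.07355, 0.629) = 0.23281 rad
ℓ = θ/κ = 0.23281/0.36680 = 0.63472

0.3668 133.90 0.6347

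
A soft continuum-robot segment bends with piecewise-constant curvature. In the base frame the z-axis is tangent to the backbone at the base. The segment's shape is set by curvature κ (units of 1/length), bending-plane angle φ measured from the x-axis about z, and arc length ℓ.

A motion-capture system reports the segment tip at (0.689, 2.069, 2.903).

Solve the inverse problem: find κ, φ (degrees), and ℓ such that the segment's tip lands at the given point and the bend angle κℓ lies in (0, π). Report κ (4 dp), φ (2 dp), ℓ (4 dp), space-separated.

0.3308 71.58 3.8947

ρ = √(x²+y²) = √(0.689² + 2.069²) = 2.18071
φ = atan2(y, x) mod 360° = atan2(2.069, 0.689) = 71.5817°
|p|² = ρ² + z² = 2.18071² + 2.903² = 13.18289
κ = 2ρ / |p|² = 2×2.18071 / 13.18289 = 0.33084
θ = 2·atan2(ρ, z) = 2·atan2(2.18071, 2.903) = 1.28853 rad
ℓ = θ/κ = 1.28853/0.33084 = 3.89472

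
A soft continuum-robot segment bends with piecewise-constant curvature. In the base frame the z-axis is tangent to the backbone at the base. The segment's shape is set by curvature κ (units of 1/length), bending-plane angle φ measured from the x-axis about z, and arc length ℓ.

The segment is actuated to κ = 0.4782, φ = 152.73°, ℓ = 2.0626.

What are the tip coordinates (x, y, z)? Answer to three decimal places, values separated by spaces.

θ = κ·ℓ = 0.4782 × 2.0626 = 0.98634 rad
ρ = (1 − cos θ)/κ = (1 − 0.55175)/0.4782 = 0.93737
z = sin θ / κ = 0.83401/0.4782 = 1.74406
x = ρ cos φ = 0.93737 × cos(152.73°) = -0.83319
y = ρ sin φ = 0.93737 × sin(152.73°) = 0.42949

-0.833 0.429 1.744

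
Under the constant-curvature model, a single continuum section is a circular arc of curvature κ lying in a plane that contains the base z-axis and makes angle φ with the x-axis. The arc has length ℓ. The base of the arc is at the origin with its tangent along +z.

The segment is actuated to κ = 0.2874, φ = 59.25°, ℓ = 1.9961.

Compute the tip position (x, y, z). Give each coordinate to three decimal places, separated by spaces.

θ = κ·ℓ = 0.2874 × 1.9961 = 0.57368 rad
ρ = (1 − cos θ)/κ = (1 − 0.83991)/0.2874 = 0.55703
z = sin θ / κ = 0.54273/0.2874 = 1.88840
x = ρ cos φ = 0.55703 × cos(59.25°) = 0.28481
y = ρ sin φ = 0.55703 × sin(59.25°) = 0.47871

0.285 0.479 1.888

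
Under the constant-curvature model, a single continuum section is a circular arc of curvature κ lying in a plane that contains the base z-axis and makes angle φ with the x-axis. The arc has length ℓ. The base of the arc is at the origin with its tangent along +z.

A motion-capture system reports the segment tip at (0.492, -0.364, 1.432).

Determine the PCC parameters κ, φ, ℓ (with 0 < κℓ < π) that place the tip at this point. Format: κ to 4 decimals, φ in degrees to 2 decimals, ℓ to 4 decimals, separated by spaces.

ρ = √(x²+y²) = √(0.492² + -0.364²) = 0.61201
φ = atan2(y, x) mod 360° = atan2(-0.364, 0.492) = 323.5046°
|p|² = ρ² + z² = 0.61201² + 1.432² = 2.42518
κ = 2ρ / |p|² = 2×0.61201 / 2.42518 = 0.50471
θ = 2·atan2(ρ, z) = 2·atan2(0.61201, 1.432) = 0.80778 rad
ℓ = θ/κ = 0.80778/0.50471 = 1.60046

0.5047 323.50 1.6005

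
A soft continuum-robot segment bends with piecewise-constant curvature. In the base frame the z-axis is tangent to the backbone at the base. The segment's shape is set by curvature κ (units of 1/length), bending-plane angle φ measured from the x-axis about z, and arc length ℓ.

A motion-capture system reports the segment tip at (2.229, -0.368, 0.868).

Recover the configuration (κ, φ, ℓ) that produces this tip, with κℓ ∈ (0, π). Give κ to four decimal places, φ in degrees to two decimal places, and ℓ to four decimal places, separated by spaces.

0.7714 350.63 3.1215

ρ = √(x²+y²) = √(2.229² + -0.368²) = 2.25917
φ = atan2(y, x) mod 360° = atan2(-0.368, 2.229) = 350.6252°
|p|² = ρ² + z² = 2.25917² + 0.868² = 5.85729
κ = 2ρ / |p|² = 2×2.25917 / 5.85729 = 0.77141
θ = 2·atan2(ρ, z) = 2·atan2(2.25917, 0.868) = 2.40795 rad
ℓ = θ/κ = 2.40795/0.77141 = 3.12151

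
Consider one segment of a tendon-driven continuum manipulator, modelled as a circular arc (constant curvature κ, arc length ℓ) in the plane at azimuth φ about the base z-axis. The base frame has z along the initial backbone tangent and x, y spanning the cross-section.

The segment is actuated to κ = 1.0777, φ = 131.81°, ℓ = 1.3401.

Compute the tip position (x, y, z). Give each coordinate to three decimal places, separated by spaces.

θ = κ·ℓ = 1.0777 × 1.3401 = 1.44423 rad
ρ = (1 − cos θ)/κ = (1 − 0.12623)/1.0777 = 0.81077
z = sin θ / κ = 0.99200/1.0777 = 0.92048
x = ρ cos φ = 0.81077 × cos(131.81°) = -0.54051
y = ρ sin φ = 0.81077 × sin(131.81°) = 0.60432

-0.541 0.604 0.920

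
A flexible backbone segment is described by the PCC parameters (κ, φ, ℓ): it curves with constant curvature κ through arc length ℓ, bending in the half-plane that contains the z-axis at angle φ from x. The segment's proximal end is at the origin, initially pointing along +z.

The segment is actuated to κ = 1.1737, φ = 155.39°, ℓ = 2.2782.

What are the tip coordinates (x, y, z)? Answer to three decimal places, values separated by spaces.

θ = κ·ℓ = 1.1737 × 2.2782 = 2.67392 rad
ρ = (1 − cos θ)/κ = (1 − -0.89262)/1.1737 = 1.61253
z = sin θ / κ = 0.45081/1.1737 = 0.38409
x = ρ cos φ = 1.61253 × cos(155.39°) = -1.46605
y = ρ sin φ = 1.61253 × sin(155.39°) = 0.67152

-1.466 0.672 0.384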